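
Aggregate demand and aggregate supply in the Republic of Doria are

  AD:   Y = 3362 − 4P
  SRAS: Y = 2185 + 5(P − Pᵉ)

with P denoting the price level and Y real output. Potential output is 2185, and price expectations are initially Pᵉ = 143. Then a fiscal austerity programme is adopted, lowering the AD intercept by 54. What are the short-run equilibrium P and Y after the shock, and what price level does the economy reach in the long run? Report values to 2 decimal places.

AD shifts left: new AD is Y = 3308 − 4P. With Pᵉ = 143, SRAS is Y = 1470 + 5P.
Short run: 3308 − 4P = 1470 + 5P gives 1838 = 9P, so P = 204.22 and Y = 3308 − 4P = 2491.11.
Y = 2491.11 is above potential 2185; expectations adjust and SRAS shifts left until Y = 2185.
Long run: on the new AD curve, 2185 = 3308 − 4P gives P = 280.75.

Short run: P = 204.22, Y = 2491.11. Long run: P = 280.75.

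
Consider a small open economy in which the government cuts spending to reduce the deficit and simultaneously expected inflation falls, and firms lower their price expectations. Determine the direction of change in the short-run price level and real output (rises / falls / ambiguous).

Price level: falls; output: ambiguous

The first event is a negative demand shock: AD shifts left, which by itself pushes P down and Y down.
The second is a favourable supply shock: SRAS shifts right, which by itself pushes P down and Y up.
Both shocks push P down, so P falls. The two shocks push Y in opposite directions, so the effect on Y is ambiguous.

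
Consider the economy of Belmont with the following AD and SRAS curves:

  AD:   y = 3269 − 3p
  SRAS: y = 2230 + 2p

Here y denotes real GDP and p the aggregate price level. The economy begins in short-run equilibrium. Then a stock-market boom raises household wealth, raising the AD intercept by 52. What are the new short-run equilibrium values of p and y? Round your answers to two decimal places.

This is a positive demand shock: AD shifts right.
New AD: y = 3321 − 3p.
Set AD = SRAS: 3321 − 3p = 2230 + 2p, so 1091 = 5p and p = 218.20.
Substituting into AD, y = 2666.40.

p = 218.20, y = 2666.40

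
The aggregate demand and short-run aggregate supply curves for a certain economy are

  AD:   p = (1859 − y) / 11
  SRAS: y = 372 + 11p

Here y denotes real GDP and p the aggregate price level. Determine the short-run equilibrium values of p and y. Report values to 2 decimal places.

p = 67.59, y = 1115.50

Rearrange AD to y = 1859 − 11p.
Set AD = SRAS: 1859 − 11p = 372 + 11p, so 1487 = 22p and p = 67.59.
Substituting into AD, y = 1859 − 11p = 1115.50.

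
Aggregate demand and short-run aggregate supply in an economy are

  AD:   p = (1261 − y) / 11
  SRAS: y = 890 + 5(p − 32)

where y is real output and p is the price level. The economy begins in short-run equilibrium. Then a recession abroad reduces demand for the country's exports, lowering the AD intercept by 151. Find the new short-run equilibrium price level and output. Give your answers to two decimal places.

This is a negative demand shock: AD shifts left.
New AD: y = 1110 − 11p.
SRAS can be written y = 730 + 5p.
Set AD = SRAS: 1110 − 11p = 730 + 5p, so 380 = 16p and p = 23.75.
Substituting into AD, y = 848.75.

p = 23.75, y = 848.75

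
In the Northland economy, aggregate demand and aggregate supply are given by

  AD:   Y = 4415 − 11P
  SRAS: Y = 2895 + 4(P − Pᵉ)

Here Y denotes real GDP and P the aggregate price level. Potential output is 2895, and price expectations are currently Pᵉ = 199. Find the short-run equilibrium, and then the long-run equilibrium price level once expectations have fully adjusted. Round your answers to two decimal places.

Short run: P = 154.40, Y = 2716.60. Long run: P = 138.18.

Short run: with Pᵉ = 199, SRAS is Y = 2099 + 4P. Setting AD = SRAS gives 2316 = 15P, so P = 154.40 and Y = 4415 − 11P = 2716.60.
Output 2716.60 is below potential 2895, so over time expected prices fall and SRAS shifts right until Y returns to 2895.
Long run: Y = 2895 on the AD curve gives 2895 = 4415 − 11P, so P = 138.18.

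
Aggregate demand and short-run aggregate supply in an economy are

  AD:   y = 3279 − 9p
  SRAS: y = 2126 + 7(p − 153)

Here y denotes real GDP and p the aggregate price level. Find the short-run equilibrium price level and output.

p = 139, y = 2028

Write SRAS as y = 2126 + 7p − 1071 = 1055 + 7p.
Set AD = SRAS: 3279 − 9p = 1055 + 7p, so 2224 = 16p and p = 139.
Then y = 3279 − 9·139 = 2028.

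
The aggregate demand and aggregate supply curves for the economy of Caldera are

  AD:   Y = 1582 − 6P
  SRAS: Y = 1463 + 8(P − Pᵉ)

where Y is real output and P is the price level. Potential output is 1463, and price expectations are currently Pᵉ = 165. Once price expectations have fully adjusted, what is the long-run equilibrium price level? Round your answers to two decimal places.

Short run: with Pᵉ = 165, SRAS is Y = 143 + 8P. Setting AD = SRAS gives 1439 = 14P, so P = 102.79 and Y = 1582 − 6P = 965.29.
Output 965.29 is below potential 1463, so over time expected prices fall and SRAS shifts right until Y returns to 1463.
Long run: Y = 1463 on the AD curve gives 1463 = 1582 − 6P, so P = 19.83.

Long-run P = 19.83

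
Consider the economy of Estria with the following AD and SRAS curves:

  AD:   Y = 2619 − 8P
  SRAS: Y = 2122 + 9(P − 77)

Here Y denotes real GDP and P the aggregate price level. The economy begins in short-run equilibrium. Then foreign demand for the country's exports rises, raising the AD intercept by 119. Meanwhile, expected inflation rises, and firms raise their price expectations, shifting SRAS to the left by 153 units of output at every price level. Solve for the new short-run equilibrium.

After both shocks: AD is Y = 2738 − 8P and SRAS is Y = 1276 + 9P.
Setting them equal: 1462 = 17P, so P = 86.
Y = 2738 − 8·86 = 2050.

P = 86, Y = 2050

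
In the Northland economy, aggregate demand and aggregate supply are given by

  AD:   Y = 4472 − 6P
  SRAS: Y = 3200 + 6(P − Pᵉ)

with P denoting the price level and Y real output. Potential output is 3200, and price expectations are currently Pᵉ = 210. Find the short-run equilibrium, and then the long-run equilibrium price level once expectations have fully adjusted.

Short run: with Pᵉ = 210, SRAS is Y = 1940 + 6P. Setting AD = SRAS gives 2532 = 12P, so P = 211 and Y = 4472 − 6·211 = 3206.
Output 3206 is above potential 3200, so over time expected prices rise and SRAS shifts left until Y returns to 3200.
Long run: Y = 3200 on the AD curve gives 3200 = 4472 − 6P, so P = 212.

Short run: P = 211, Y = 3206. Long run: P = 212.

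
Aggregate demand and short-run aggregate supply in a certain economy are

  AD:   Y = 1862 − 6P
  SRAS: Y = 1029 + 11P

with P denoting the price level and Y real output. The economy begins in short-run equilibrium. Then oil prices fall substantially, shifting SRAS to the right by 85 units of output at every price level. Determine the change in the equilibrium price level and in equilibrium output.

This is a positive supply shock: SRAS shifts right.
New SRAS: Y = 1114 + 11P.
Set AD = SRAS: 1862 − 6P = 1114 + 11P, so 748 = 17P and P = 44.
Y = 1862 − 6·44 = 1598.
Initially P = 49, Y = 1568, so ΔP = -5 and ΔY = +30.

ΔP = -5, ΔY = +30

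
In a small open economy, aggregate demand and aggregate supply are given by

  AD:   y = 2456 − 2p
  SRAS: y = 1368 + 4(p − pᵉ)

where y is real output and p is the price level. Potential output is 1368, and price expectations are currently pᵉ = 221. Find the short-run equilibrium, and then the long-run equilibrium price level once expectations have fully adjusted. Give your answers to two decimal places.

Short run: p = 328.67, y = 1798.67. Long run: p = 544.00.

Short run: with pᵉ = 221, SRAS is y = 484 + 4p. Setting AD = SRAS gives 1972 = 6p, so p = 328.67 and y = 2456 − 2p = 1798.67.
Output 1798.67 is above potential 1368, so over time expected prices rise and SRAS shifts left until y returns to 1368.
Long run: y = 1368 on the AD curve gives 1368 = 2456 − 2p, so p = 544.00.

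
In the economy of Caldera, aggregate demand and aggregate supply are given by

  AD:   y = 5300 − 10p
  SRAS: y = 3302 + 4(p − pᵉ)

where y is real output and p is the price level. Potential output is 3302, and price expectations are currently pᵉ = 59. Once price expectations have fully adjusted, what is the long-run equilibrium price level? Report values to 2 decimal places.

Short run: with pᵉ = 59, SRAS is y = 3066 + 4p. Setting AD = SRAS gives 2234 = 14p, so p = 159.57 and y = 5300 − 10p = 3704.29.
Output 3704.29 is above potential 3302, so over time expected prices rise and SRAS shifts left until y returns to 3302.
Long run: y = 3302 on the AD curve gives 3302 = 5300 − 10p, so p = 199.80.

Long-run p = 199.80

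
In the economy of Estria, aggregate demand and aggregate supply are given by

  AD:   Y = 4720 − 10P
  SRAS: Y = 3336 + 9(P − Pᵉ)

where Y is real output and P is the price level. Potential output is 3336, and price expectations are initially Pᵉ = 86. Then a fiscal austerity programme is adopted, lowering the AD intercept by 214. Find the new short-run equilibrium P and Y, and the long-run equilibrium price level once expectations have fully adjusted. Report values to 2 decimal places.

Short run: P = 102.32, Y = 3482.84. Long run: P = 117.00.

AD shifts left: new AD is Y = 4506 − 10P. With Pᵉ = 86, SRAS is Y = 2562 + 9P.
Short run: 4506 − 10P = 2562 + 9P gives 1944 = 19P, so P = 102.32 and Y = 4506 − 10P = 3482.84.
Y = 3482.84 is above potential 3336; expectations adjust and SRAS shifts left until Y = 3336.
Long run: on the new AD curve, 3336 = 4506 − 10P gives P = 117.00.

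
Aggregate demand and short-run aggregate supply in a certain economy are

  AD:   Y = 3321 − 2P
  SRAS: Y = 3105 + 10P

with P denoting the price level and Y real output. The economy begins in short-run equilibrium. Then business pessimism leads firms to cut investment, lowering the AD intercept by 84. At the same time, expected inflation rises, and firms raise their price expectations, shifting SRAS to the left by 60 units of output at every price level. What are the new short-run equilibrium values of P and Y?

P = 16, Y = 3205

After both shocks: AD is Y = 3237 − 2P and SRAS is Y = 3045 + 10P.
Setting them equal: 192 = 12P, so P = 16.
Y = 3237 − 2·16 = 3205.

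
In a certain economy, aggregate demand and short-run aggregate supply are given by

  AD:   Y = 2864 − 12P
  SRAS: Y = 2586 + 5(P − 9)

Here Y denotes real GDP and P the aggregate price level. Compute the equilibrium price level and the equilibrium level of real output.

Write SRAS as Y = 2586 + 5P − 45 = 2541 + 5P.
Set AD = SRAS: 2864 − 12P = 2541 + 5P, so 323 = 17P and P = 19.
Then Y = 2864 − 12·19 = 2636.

P = 19, Y = 2636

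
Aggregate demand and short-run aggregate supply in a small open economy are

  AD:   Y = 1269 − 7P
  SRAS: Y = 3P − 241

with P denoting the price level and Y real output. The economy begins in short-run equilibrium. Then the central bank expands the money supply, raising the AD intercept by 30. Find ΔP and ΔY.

ΔP = +3, ΔY = +9

This is a positive demand shock: AD shifts right.
New AD: Y = 1299 − 7P.
Set AD = SRAS: 1299 − 7P = 3P − 241, so 1540 = 10P and P = 154.
Y = 1299 − 7·154 = 221.
Initially P = 151, Y = 212, so ΔP = +3 and ΔY = +9.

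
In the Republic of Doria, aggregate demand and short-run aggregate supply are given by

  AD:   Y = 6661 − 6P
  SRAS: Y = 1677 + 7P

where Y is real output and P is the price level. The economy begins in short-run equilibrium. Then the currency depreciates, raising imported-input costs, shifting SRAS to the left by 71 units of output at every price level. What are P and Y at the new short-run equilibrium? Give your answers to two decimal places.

P = 388.85, Y = 4327.92

This is a negative supply shock: SRAS shifts left.
New SRAS: Y = 1606 + 7P.
Set AD = SRAS: 6661 − 6P = 1606 + 7P, so 5055 = 13P and P = 388.85.
Substituting into AD, Y = 4327.92.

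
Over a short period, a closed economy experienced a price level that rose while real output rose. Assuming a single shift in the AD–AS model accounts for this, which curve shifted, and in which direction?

AD shifted right

P rose and Y rose. An AD shift moves P and Y in the same direction; an SRAS shift moves them in opposite directions.
Here P and Y moved in the same direction, so the AD curve shifted.
Since Y rose, AD shifted right.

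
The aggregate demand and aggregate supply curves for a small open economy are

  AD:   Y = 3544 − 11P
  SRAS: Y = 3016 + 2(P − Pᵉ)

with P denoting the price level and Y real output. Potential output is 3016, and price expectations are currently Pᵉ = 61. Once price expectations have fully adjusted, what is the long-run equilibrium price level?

Long-run P = 48

Short run: with Pᵉ = 61, SRAS is Y = 2894 + 2P. Setting AD = SRAS gives 650 = 13P, so P = 50 and Y = 3544 − 11·50 = 2994.
Output 2994 is below potential 3016, so over time expected prices fall and SRAS shifts right until Y returns to 3016.
Long run: Y = 3016 on the AD curve gives 3016 = 3544 − 11P, so P = 48.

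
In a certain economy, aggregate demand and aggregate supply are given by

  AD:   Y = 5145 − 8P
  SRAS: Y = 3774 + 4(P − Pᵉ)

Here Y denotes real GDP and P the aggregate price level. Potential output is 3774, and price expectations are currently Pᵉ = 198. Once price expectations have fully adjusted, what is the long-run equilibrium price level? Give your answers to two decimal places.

Short run: with Pᵉ = 198, SRAS is Y = 2982 + 4P. Setting AD = SRAS gives 2163 = 12P, so P = 180.25 and Y = 5145 − 8P = 3703.00.
Output 3703.00 is below potential 3774, so over time expected prices fall and SRAS shifts right until Y returns to 3774.
Long run: Y = 3774 on the AD curve gives 3774 = 5145 − 8P, so P = 171.38.

Long-run P = 171.38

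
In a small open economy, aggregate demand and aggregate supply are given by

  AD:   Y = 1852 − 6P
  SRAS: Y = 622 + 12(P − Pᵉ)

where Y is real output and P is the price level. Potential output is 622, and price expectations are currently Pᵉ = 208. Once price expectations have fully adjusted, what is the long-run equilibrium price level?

Short run: with Pᵉ = 208, SRAS is Y = 12P − 1874. Setting AD = SRAS gives 3726 = 18P, so P = 207 and Y = 1852 − 6·207 = 610.
Output 610 is below potential 622, so over time expected prices fall and SRAS shifts right until Y returns to 622.
Long run: Y = 622 on the AD curve gives 622 = 1852 − 6P, so P = 205.

Long-run P = 205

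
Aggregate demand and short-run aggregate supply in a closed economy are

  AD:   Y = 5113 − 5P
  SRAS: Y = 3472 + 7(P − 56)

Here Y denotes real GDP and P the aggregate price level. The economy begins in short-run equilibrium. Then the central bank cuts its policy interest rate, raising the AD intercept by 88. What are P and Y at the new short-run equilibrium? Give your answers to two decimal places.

P = 176.75, Y = 4317.25

This is a positive demand shock: AD shifts right.
New AD: Y = 5201 − 5P.
SRAS can be written Y = 3080 + 7P.
Set AD = SRAS: 5201 − 5P = 3080 + 7P, so 2121 = 12P and P = 176.75.
Substituting into AD, Y = 4317.25.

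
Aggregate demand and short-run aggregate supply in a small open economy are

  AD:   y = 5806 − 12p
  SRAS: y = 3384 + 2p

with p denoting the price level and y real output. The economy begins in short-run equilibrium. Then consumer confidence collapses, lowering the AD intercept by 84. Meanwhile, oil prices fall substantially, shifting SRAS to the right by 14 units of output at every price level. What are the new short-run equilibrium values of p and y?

p = 166, y = 3730

After both shocks: AD is y = 5722 − 12p and SRAS is y = 3398 + 2p.
Setting them equal: 2324 = 14p, so p = 166.
y = 5722 − 12·166 = 3730.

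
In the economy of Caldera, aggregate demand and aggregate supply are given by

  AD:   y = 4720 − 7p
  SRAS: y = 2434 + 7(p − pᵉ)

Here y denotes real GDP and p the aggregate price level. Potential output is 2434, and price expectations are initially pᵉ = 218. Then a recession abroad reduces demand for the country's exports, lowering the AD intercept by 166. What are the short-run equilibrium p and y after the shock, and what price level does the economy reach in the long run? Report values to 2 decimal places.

AD shifts left: new AD is y = 4554 − 7p. With pᵉ = 218, SRAS is y = 908 + 7p.
Short run: 4554 − 7p = 908 + 7p gives 3646 = 14p, so p = 260.43 and y = 4554 − 7p = 2731.00.
y = 2731.00 is above potential 2434; expectations adjust and SRAS shifts left until y = 2434.
Long run: on the new AD curve, 2434 = 4554 − 7p gives p = 302.86.

Short run: p = 260.43, y = 2731.00. Long run: p = 302.86.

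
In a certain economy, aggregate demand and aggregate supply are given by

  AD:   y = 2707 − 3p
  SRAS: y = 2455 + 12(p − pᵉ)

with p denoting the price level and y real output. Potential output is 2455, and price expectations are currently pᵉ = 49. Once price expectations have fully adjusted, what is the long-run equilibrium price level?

Long-run p = 84

Short run: with pᵉ = 49, SRAS is y = 1867 + 12p. Setting AD = SRAS gives 840 = 15p, so p = 56 and y = 2707 − 3·56 = 2539.
Output 2539 is above potential 2455, so over time expected prices rise and SRAS shifts left until y returns to 2455.
Long run: y = 2455 on the AD curve gives 2455 = 2707 − 3p, so p = 84.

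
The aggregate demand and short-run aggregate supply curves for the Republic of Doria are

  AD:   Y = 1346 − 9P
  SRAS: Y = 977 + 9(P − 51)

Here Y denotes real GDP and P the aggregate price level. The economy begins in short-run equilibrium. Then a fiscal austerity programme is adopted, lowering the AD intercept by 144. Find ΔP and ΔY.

ΔP = -8, ΔY = -72

This is a negative demand shock: AD shifts left.
New AD: Y = 1202 − 9P.
SRAS can be written Y = 518 + 9P.
Set AD = SRAS: 1202 − 9P = 518 + 9P, so 684 = 18P and P = 38.
Y = 1202 − 9·38 = 860.
Initially P = 46, Y = 932, so ΔP = -8 and ΔY = -72.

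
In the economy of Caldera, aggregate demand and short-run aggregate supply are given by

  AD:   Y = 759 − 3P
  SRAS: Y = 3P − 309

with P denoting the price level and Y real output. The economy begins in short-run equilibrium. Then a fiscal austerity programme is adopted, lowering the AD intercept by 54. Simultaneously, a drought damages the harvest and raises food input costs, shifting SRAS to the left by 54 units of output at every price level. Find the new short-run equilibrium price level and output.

P = 178, Y = 171

After both shocks: AD is Y = 705 − 3P and SRAS is Y = 3P − 363.
Setting them equal: 1068 = 6P, so P = 178.
Y = 705 − 3·178 = 171.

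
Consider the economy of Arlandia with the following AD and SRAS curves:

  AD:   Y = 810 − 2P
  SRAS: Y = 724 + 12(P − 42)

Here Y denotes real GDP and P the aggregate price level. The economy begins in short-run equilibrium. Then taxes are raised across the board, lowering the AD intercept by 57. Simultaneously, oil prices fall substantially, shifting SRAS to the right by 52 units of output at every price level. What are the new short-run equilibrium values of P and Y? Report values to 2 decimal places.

P = 34.36, Y = 684.29

After both shocks: AD is Y = 753 − 2P and SRAS is Y = 272 + 12P.
Setting them equal: 481 = 14P, so P = 34.36.
Substituting into AD, Y = 684.29.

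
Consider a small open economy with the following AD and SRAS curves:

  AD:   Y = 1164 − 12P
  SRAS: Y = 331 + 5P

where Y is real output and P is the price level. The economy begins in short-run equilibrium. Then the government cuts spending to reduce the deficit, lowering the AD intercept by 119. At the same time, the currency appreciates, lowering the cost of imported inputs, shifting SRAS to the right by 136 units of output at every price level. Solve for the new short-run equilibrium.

P = 34, Y = 637

After both shocks: AD is Y = 1045 − 12P and SRAS is Y = 467 + 5P.
Setting them equal: 578 = 17P, so P = 34.
Y = 1045 − 12·34 = 637.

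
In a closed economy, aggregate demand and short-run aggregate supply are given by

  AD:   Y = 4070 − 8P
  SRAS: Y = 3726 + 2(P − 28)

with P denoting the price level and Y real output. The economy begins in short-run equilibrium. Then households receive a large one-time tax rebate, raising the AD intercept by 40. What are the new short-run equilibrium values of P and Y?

This is a positive demand shock: AD shifts right.
New AD: Y = 4110 − 8P.
SRAS can be written Y = 3670 + 2P.
Set AD = SRAS: 4110 − 8P = 3670 + 2P, so 440 = 10P and P = 44.
Y = 4110 − 8·44 = 3758.

P = 44, Y = 3758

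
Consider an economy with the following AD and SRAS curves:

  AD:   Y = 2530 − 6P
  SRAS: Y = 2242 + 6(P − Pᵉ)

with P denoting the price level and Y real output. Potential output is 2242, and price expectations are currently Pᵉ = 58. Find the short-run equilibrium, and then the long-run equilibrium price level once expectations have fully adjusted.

Short run: P = 53, Y = 2212. Long run: P = 48.

Short run: with Pᵉ = 58, SRAS is Y = 1894 + 6P. Setting AD = SRAS gives 636 = 12P, so P = 53 and Y = 2530 − 6·53 = 2212.
Output 2212 is below potential 2242, so over time expected prices fall and SRAS shifts right until Y returns to 2242.
Long run: Y = 2242 on the AD curve gives 2242 = 2530 − 6P, so P = 48.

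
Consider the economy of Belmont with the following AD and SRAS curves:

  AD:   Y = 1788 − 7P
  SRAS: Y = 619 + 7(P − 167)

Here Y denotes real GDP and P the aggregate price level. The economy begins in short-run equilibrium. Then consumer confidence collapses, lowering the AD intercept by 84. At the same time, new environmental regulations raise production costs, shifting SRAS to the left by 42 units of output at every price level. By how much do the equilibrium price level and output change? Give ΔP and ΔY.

ΔP = -3, ΔY = -63

After both shocks: AD is Y = 1704 − 7P and SRAS is Y = 7P − 592.
Setting them equal: 2296 = 14P, so P = 164.
Y = 1704 − 7·164 = 556.
Initially P = 167, Y = 619, so ΔP = -3 and ΔY = -63.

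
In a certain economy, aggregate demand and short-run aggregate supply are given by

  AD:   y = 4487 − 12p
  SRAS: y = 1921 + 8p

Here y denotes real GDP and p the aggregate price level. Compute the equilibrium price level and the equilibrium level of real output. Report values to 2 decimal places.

Set AD = SRAS: 4487 − 12p = 1921 + 8p, so 2566 = 20p and p = 128.30.
Substituting into AD, y = 4487 − 12p = 2947.40.

p = 128.30, y = 2947.40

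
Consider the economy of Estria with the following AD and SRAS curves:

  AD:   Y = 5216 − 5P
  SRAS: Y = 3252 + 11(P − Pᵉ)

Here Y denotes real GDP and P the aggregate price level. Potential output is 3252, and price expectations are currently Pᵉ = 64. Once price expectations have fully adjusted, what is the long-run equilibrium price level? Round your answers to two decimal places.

Long-run P = 392.80

Short run: with Pᵉ = 64, SRAS is Y = 2548 + 11P. Setting AD = SRAS gives 2668 = 16P, so P = 166.75 and Y = 5216 − 5P = 4382.25.
Output 4382.25 is above potential 3252, so over time expected prices rise and SRAS shifts left until Y returns to 3252.
Long run: Y = 3252 on the AD curve gives 3252 = 5216 − 5P, so P = 392.80.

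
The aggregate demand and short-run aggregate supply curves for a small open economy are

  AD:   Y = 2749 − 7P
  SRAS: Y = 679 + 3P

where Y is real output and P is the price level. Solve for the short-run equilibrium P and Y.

Set AD = SRAS: 2749 − 7P = 679 + 3P, so 2070 = 10P and P = 207.
Then Y = 2749 − 7·207 = 1300.

P = 207, Y = 1300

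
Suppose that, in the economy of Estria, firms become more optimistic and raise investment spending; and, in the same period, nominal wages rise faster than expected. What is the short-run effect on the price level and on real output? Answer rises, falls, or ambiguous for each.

The first event is a positive demand shock: AD shifts right, which by itself pushes P up and Y up.
The second is an adverse supply shock: SRAS shifts left, which by itself pushes P up and Y down.
Both shocks push P up, so P rises. The two shocks push Y in opposite directions, so the effect on Y is ambiguous.

Price level: rises; output: ambiguous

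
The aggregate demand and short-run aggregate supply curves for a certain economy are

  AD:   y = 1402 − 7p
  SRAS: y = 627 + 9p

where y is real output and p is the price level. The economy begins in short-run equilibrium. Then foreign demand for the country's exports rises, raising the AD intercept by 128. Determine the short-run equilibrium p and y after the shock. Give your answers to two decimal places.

This is a positive demand shock: AD shifts right.
New AD: y = 1530 − 7p.
Set AD = SRAS: 1530 − 7p = 627 + 9p, so 903 = 16p and p = 56.44.
Substituting into AD, y = 1134.94.

p = 56.44, y = 1134.94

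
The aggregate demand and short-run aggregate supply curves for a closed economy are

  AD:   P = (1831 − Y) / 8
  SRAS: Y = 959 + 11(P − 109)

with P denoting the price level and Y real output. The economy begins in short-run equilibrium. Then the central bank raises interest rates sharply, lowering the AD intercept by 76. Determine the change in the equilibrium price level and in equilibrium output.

This is a negative demand shock: AD shifts left.
New AD: Y = 1755 − 8P.
SRAS can be written Y = 11P − 240.
Set AD = SRAS: 1755 − 8P = 11P − 240, so 1995 = 19P and P = 105.
Y = 1755 − 8·105 = 915.
Initially P = 109, Y = 959, so ΔP = -4 and ΔY = -44.

ΔP = -4, ΔY = -44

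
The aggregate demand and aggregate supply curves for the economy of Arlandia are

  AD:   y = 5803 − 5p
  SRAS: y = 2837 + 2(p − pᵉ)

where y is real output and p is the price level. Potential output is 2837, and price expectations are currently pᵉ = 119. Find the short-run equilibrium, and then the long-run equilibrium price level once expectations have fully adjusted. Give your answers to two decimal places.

Short run: p = 457.71, y = 3514.43. Long run: p = 593.20.

Short run: with pᵉ = 119, SRAS is y = 2599 + 2p. Setting AD = SRAS gives 3204 = 7p, so p = 457.71 and y = 5803 − 5p = 3514.43.
Output 3514.43 is above potential 2837, so over time expected prices rise and SRAS shifts left until y returns to 2837.
Long run: y = 2837 on the AD curve gives 2837 = 5803 − 5p, so p = 593.20.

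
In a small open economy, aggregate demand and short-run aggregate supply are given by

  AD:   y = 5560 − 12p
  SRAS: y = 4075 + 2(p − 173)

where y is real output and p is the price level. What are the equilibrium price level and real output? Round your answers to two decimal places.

Write SRAS as y = 4075 + 2p − 346 = 3729 + 2p.
Set AD = SRAS: 5560 − 12p = 3729 + 2p, so 1831 = 14p and p = 130.79.
Substituting into AD, y = 5560 − 12p = 3990.57.

p = 130.79, y = 3990.57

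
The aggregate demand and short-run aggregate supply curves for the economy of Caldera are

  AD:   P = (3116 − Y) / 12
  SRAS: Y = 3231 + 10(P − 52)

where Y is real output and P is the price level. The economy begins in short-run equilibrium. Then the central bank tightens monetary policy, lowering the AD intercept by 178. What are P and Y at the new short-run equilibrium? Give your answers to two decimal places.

This is a negative demand shock: AD shifts left.
New AD: Y = 2938 − 12P.
SRAS can be written Y = 2711 + 10P.
Set AD = SRAS: 2938 − 12P = 2711 + 10P, so 227 = 22P and P = 10.32.
Substituting into AD, Y = 2814.18.

P = 10.32, Y = 2814.18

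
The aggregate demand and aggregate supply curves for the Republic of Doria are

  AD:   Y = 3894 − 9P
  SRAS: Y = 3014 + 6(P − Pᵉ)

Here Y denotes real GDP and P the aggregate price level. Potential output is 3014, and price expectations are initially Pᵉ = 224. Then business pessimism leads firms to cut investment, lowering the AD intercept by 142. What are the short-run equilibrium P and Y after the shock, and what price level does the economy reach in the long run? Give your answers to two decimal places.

AD shifts left: new AD is Y = 3752 − 9P. With Pᵉ = 224, SRAS is Y = 1670 + 6P.
Short run: 3752 − 9P = 1670 + 6P gives 2082 = 15P, so P = 138.80 and Y = 3752 − 9P = 2502.80.
Y = 2502.80 is below potential 3014; expectations adjust and SRAS shifts right until Y = 3014.
Long run: on the new AD curve, 3014 = 3752 − 9P gives P = 82.00.

Short run: P = 138.80, Y = 2502.80. Long run: P = 82.00.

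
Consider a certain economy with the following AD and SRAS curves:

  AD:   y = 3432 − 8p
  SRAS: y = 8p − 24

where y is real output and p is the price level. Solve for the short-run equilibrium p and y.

Set AD = SRAS: 3432 − 8p = 8p − 24, so 3456 = 16p and p = 216.
Then y = 3432 − 8·216 = 1704.

p = 216, y = 1704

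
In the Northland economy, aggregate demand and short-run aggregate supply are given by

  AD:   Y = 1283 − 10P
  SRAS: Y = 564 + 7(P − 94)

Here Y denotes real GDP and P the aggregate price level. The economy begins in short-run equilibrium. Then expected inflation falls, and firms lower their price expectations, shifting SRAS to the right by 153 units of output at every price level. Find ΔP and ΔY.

ΔP = -9, ΔY = +90

This is a positive supply shock: SRAS shifts right.
New SRAS: Y = 59 + 7P.
Set AD = SRAS: 1283 − 10P = 59 + 7P, so 1224 = 17P and P = 72.
Y = 1283 − 10·72 = 563.
Initially P = 81, Y = 473, so ΔP = -9 and ΔY = +90.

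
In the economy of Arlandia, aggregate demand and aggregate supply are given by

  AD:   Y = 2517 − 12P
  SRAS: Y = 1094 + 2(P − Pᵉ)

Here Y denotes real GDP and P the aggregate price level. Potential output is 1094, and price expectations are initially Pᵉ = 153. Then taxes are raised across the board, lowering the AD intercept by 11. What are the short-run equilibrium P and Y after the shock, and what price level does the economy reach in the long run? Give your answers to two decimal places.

Short run: P = 122.71, Y = 1033.43. Long run: P = 117.67.

AD shifts left: new AD is Y = 2506 − 12P. With Pᵉ = 153, SRAS is Y = 788 + 2P.
Short run: 2506 − 12P = 788 + 2P gives 1718 = 14P, so P = 122.71 and Y = 2506 − 12P = 1033.43.
Y = 1033.43 is below potential 1094; expectations adjust and SRAS shifts right until Y = 1094.
Long run: on the new AD curve, 1094 = 2506 − 12P gives P = 117.67.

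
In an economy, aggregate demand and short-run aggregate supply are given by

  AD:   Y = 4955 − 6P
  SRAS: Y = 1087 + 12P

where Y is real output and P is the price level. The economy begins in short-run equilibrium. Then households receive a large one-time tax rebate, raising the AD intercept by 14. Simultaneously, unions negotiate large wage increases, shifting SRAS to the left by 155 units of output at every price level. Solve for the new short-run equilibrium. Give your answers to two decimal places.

After both shocks: AD is Y = 4969 − 6P and SRAS is Y = 932 + 12P.
Setting them equal: 4037 = 18P, so P = 224.28.
Substituting into AD, Y = 3623.33.

P = 224.28, Y = 3623.33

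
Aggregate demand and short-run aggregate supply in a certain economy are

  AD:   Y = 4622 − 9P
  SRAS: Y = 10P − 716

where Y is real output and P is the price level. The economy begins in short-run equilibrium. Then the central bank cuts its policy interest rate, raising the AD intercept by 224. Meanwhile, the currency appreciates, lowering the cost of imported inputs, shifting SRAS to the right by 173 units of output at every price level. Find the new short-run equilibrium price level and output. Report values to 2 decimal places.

P = 283.63, Y = 2293.32

After both shocks: AD is Y = 4846 − 9P and SRAS is Y = 10P − 543.
Setting them equal: 5389 = 19P, so P = 283.63.
Substituting into AD, Y = 2293.32.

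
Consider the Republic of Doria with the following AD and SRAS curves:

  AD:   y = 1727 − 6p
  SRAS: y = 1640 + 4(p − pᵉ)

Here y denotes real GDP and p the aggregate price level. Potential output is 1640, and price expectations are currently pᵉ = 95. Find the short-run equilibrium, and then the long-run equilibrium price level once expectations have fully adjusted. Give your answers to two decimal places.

Short run: with pᵉ = 95, SRAS is y = 1260 + 4p. Setting AD = SRAS gives 467 = 10p, so p = 46.70 and y = 1727 − 6p = 1446.80.
Output 1446.80 is below potential 1640, so over time expected prices fall and SRAS shifts right until y returns to 1640.
Long run: y = 1640 on the AD curve gives 1640 = 1727 − 6p, so p = 14.50.

Short run: p = 46.70, y = 1446.80. Long run: p = 14.50.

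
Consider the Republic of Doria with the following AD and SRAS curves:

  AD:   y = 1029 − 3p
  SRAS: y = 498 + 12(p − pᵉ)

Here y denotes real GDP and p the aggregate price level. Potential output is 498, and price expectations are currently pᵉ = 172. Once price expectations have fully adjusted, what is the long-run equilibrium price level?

Long-run p = 177

Short run: with pᵉ = 172, SRAS is y = 12p − 1566. Setting AD = SRAS gives 2595 = 15p, so p = 173 and y = 1029 − 3·173 = 510.
Output 510 is above potential 498, so over time expected prices rise and SRAS shifts left until y returns to 498.
Long run: y = 498 on the AD curve gives 498 = 1029 − 3p, so p = 177.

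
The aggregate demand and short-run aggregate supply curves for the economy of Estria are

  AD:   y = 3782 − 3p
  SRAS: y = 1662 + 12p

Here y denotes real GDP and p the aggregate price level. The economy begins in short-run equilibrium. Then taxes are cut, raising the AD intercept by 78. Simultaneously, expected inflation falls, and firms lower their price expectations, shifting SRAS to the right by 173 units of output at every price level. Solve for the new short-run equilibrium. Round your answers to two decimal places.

After both shocks: AD is y = 3860 − 3p and SRAS is y = 1835 + 12p.
Setting them equal: 2025 = 15p, so p = 135.00.
Substituting into AD, y = 3455.00.

p = 135.00, y = 3455.00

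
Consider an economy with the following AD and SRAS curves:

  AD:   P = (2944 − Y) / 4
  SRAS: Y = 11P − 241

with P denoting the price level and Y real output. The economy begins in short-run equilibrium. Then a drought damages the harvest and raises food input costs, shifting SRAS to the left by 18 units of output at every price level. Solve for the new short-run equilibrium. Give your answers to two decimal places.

This is a negative supply shock: SRAS shifts left.
New SRAS: Y = 11P − 259.
Set AD = SRAS: 2944 − 4P = 11P − 259, so 3203 = 15P and P = 213.53.
Substituting into AD, Y = 2089.87.

P = 213.53, Y = 2089.87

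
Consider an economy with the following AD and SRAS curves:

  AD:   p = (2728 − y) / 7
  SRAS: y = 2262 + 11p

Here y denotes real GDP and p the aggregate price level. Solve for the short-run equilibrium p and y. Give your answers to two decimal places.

Rearrange AD to y = 2728 − 7p.
Set AD = SRAS: 2728 − 7p = 2262 + 11p, so 466 = 18p and p = 25.89.
Substituting into AD, y = 2728 − 7p = 2546.78.

p = 25.89, y = 2546.78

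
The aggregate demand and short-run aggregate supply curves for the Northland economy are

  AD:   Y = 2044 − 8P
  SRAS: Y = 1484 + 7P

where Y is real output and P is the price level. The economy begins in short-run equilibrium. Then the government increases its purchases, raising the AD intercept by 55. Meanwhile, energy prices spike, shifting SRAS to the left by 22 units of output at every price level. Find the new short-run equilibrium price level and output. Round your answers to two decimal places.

After both shocks: AD is Y = 2099 − 8P and SRAS is Y = 1462 + 7P.
Setting them equal: 637 = 15P, so P = 42.47.
Substituting into AD, Y = 1759.27.

P = 42.47, Y = 1759.27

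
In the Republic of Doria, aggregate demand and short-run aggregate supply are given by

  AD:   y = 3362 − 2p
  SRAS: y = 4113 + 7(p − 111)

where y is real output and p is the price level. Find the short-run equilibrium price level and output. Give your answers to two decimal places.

p = 2.89, y = 3356.22

Write SRAS as y = 4113 + 7p − 777 = 3336 + 7p.
Set AD = SRAS: 3362 − 2p = 3336 + 7p, so 26 = 9p and p = 2.89.
Substituting into AD, y = 3362 − 2p = 3356.22.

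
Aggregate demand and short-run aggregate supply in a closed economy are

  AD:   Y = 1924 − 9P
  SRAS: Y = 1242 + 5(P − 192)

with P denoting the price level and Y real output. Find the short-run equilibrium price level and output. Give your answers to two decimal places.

Write SRAS as Y = 1242 + 5P − 960 = 282 + 5P.
Set AD = SRAS: 1924 − 9P = 282 + 5P, so 1642 = 14P and P = 117.29.
Substituting into AD, Y = 1924 − 9P = 868.43.

P = 117.29, Y = 868.43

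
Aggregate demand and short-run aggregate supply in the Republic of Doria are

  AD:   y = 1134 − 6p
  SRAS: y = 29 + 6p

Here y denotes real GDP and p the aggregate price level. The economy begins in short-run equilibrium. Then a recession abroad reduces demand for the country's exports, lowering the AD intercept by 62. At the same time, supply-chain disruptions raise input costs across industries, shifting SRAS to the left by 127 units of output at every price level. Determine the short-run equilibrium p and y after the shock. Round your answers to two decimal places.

p = 97.50, y = 487.00

After both shocks: AD is y = 1072 − 6p and SRAS is y = 6p − 98.
Setting them equal: 1170 = 12p, so p = 97.50.
Substituting into AD, y = 487.00.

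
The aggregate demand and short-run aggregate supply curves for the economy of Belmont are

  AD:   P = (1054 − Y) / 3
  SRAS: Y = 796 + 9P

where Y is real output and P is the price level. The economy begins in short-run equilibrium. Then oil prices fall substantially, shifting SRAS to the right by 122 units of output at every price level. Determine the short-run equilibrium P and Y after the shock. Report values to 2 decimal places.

P = 11.33, Y = 1020.00

This is a positive supply shock: SRAS shifts right.
New SRAS: Y = 918 + 9P.
Set AD = SRAS: 1054 − 3P = 918 + 9P, so 136 = 12P and P = 11.33.
Substituting into AD, Y = 1020.00.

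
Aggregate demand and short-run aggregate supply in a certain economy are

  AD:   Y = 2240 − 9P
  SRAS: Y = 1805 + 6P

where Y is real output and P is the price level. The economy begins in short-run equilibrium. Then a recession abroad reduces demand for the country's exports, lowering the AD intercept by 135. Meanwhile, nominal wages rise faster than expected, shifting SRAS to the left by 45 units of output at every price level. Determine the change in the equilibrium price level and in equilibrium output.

After both shocks: AD is Y = 2105 − 9P and SRAS is Y = 1760 + 6P.
Setting them equal: 345 = 15P, so P = 23.
Y = 2105 − 9·23 = 1898.
Initially P = 29, Y = 1979, so ΔP = -6 and ΔY = -81.

ΔP = -6, ΔY = -81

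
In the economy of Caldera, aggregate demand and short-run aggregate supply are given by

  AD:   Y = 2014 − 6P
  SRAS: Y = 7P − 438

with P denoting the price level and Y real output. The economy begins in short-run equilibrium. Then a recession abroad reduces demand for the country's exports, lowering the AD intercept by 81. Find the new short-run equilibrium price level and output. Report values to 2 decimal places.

P = 182.38, Y = 838.69

This is a negative demand shock: AD shifts left.
New AD: Y = 1933 − 6P.
Set AD = SRAS: 1933 − 6P = 7P − 438, so 2371 = 13P and P = 182.38.
Substituting into AD, Y = 838.69.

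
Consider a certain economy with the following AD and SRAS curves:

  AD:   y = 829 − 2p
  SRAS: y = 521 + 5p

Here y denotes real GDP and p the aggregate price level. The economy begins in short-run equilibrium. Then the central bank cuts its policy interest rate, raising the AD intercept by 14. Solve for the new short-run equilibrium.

This is a positive demand shock: AD shifts right.
New AD: y = 843 − 2p.
Set AD = SRAS: 843 − 2p = 521 + 5p, so 322 = 7p and p = 46.
y = 843 − 2·46 = 751.

p = 46, y = 751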